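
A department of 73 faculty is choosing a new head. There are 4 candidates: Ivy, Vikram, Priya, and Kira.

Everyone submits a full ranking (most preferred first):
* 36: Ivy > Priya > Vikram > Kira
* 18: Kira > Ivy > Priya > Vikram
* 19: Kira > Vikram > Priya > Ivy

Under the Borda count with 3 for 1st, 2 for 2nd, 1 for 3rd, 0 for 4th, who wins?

Ivy: 36×3 + 18×2 + 19×0 = 144
Vikram: 36×1 + 18×0 + 19×2 = 74
Priya: 36×2 + 18×1 + 19×1 = 109
Kira: 36×0 + 18×3 + 19×3 = 111

Ivy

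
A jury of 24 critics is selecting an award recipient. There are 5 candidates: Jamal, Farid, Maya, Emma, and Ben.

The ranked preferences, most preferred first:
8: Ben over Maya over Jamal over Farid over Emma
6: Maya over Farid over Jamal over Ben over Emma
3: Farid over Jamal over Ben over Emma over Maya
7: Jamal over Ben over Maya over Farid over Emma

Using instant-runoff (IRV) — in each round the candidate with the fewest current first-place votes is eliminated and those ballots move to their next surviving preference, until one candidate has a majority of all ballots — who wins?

Jamal

Round 1: Jamal 7, Farid 3, Maya 6, Emma 0, Ben 8. Emma eliminated.
Round 2: Jamal 7, Farid 3, Maya 6, Ben 8. Farid eliminated.
Round 3: Jamal 10, Maya 6, Ben 8. Maya eliminated.
Round 4: Jamal 16, Ben 8. Jamal has a majority (≥13).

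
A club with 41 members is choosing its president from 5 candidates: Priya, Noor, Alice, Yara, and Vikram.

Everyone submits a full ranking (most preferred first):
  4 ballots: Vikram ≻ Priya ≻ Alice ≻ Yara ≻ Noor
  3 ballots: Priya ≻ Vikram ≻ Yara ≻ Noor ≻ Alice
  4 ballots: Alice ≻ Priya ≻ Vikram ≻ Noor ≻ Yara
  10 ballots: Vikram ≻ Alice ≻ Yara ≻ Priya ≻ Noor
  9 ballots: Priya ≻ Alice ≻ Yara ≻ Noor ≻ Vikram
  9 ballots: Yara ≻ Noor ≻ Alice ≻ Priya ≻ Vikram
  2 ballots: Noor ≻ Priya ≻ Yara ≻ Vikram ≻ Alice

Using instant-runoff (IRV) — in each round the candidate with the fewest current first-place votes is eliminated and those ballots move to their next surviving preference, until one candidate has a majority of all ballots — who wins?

Round 1: Priya 12, Noor 2, Alice 4, Yara 9, Vikram 14. Noor eliminated.
Round 2: Priya 14, Alice 4, Yara 9, Vikram 14. Alice eliminated.
Round 3: Priya 18, Yara 9, Vikram 14. Yara eliminated.
Round 4: Priya 27, Vikram 14. Priya has a majority (≥21).

Priya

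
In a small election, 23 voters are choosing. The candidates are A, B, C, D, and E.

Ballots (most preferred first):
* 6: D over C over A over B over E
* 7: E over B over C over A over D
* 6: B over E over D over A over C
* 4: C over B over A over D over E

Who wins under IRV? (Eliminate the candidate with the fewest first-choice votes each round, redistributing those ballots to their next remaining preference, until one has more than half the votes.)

Round 1: A 0, B 6, C 4, D 6, E 7. A eliminated.
Round 2: B 6, C 4, D 6, E 7. C eliminated.
Round 3: B 10, D 6, E 7. D eliminated.
Round 4: B 16, E 7. B has a majority (≥12).

B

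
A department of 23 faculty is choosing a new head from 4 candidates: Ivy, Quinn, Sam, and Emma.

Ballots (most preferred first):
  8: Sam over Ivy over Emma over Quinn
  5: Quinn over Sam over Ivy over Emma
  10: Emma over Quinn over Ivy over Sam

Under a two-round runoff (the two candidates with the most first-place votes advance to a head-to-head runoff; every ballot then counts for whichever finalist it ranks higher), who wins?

Sam

Round 1 first-place votes: Ivy 0, Quinn 5, Sam 8, Emma 10. Emma and Sam advance.
Runoff: Emma is ranked above Sam on 10 ballots, Sam above Emma on 13.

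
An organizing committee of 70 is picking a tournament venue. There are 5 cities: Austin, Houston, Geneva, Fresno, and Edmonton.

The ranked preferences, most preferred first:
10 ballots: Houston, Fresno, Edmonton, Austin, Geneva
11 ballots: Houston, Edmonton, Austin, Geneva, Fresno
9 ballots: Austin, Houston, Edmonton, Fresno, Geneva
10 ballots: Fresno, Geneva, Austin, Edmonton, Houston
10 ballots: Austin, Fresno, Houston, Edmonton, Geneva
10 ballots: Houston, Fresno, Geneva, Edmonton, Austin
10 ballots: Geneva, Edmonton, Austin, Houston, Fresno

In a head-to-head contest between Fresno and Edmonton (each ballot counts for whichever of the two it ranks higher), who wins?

Fresno

Fresno is ranked above Edmonton on 40 ballots; Edmonton above Fresno on 30.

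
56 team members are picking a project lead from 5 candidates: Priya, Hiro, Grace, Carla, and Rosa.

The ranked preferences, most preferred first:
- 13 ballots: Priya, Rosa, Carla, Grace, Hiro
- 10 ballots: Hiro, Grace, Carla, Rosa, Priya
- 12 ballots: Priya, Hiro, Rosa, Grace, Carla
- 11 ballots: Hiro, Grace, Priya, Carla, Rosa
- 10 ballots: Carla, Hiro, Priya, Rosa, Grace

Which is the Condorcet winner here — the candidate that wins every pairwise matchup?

Hiro

Hiro vs Priya: 31–25
Hiro vs Grace: 43–13
Hiro vs Carla: 33–23
Hiro vs Rosa: 43–13
Hiro beats every other candidate.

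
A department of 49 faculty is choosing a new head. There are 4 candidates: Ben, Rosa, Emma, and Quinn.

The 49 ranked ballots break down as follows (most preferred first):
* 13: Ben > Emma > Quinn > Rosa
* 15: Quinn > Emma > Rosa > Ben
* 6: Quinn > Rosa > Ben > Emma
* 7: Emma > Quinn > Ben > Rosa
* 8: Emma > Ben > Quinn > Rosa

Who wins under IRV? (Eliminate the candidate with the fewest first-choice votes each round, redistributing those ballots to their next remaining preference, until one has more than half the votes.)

Emma

Round 1: Ben 13, Rosa 0, Emma 15, Quinn 21. Rosa eliminated.
Round 2: Ben 13, Emma 15, Quinn 21. Ben eliminated.
Round 3: Emma 28, Quinn 21. Emma has a majority (≥25).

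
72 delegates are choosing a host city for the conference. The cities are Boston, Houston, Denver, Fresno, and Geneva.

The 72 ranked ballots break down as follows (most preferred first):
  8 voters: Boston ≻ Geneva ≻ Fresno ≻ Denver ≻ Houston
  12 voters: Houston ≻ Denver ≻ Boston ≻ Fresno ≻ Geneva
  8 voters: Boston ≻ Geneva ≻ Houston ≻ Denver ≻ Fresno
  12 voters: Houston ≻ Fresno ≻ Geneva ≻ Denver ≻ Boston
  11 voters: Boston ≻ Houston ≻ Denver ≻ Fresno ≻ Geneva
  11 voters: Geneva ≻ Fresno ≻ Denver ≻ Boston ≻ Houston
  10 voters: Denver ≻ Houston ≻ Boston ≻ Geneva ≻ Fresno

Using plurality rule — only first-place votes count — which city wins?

Boston

First-place votes: Boston 27, Houston 24, Denver 10, Fresno 0, Geneva 11.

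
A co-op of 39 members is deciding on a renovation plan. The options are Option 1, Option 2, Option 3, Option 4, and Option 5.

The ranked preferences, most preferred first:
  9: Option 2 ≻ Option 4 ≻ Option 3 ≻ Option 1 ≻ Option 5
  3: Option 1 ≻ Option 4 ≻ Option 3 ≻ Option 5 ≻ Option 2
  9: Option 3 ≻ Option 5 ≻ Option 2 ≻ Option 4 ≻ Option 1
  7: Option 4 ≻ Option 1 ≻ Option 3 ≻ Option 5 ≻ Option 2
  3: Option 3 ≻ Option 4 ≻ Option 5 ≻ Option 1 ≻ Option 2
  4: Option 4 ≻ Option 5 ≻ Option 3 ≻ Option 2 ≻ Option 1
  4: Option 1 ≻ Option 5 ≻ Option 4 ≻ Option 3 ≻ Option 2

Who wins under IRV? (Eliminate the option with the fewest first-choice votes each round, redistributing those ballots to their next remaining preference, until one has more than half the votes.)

Round 1: Option 1 7, Option 2 9, Option 3 12, Option 4 11, Option 5 0. Option 5 eliminated.
Round 2: Option 1 7, Option 2 9, Option 3 12, Option 4 11. Option 1 eliminated.
Round 3: Option 2 9, Option 3 12, Option 4 18. Option 2 eliminated.
Round 4: Option 3 12, Option 4 27. Option 4 has a majority (≥20).

Option 4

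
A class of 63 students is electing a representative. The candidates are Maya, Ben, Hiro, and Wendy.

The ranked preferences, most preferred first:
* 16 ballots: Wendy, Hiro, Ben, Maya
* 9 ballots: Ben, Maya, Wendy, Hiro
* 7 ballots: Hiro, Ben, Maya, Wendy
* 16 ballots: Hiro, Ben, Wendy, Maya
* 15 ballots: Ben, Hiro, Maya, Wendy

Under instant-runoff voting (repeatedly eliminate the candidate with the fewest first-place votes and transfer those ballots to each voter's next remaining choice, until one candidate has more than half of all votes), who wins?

Round 1: Maya 0, Ben 24, Hiro 23, Wendy 16. Maya eliminated.
Round 2: Ben 24, Hiro 23, Wendy 16. Wendy eliminated.
Round 3: Ben 24, Hiro 39. Hiro has a majority (≥32).

Hiro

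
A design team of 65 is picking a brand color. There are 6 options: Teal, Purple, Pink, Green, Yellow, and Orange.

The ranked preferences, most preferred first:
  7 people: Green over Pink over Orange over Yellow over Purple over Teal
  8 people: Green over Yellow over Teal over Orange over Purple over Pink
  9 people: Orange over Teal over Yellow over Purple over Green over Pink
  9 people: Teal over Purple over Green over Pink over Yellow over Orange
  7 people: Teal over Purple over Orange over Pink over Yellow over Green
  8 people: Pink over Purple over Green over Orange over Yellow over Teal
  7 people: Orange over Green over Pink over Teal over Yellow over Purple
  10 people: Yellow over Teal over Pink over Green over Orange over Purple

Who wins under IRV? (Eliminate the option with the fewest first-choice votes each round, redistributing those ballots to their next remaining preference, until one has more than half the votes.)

Round 1: Teal 16, Purple 0, Pink 8, Green 15, Yellow 10, Orange 16. Purple eliminated.
Round 2: Teal 16, Pink 8, Green 15, Yellow 10, Orange 16. Pink eliminated.
Round 3: Teal 16, Green 23, Yellow 10, Orange 16. Yellow eliminated.
Round 4: Teal 26, Green 23, Orange 16. Orange eliminated.
Round 5: Teal 35, Green 30. Teal has a majority (≥33).

Teal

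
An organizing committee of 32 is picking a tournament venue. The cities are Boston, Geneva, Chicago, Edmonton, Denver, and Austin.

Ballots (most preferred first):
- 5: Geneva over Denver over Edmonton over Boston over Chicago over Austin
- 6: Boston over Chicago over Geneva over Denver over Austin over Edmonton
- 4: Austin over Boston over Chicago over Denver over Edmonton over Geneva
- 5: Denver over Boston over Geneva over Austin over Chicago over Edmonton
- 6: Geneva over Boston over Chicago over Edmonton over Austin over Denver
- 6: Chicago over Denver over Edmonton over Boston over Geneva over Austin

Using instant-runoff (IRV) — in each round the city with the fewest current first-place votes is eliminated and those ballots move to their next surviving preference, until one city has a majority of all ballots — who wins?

Round 1: Boston 6, Geneva 11, Chicago 6, Edmonton 0, Denver 5, Austin 4. Edmonton eliminated.
Round 2: Boston 6, Geneva 11, Chicago 6, Denver 5, Austin 4. Austin eliminated.
Round 3: Boston 10, Geneva 11, Chicago 6, Denver 5. Denver eliminated.
Round 4: Boston 15, Geneva 11, Chicago 6. Chicago eliminated.
Round 5: Boston 21, Geneva 11. Boston has a majority (≥17).

Boston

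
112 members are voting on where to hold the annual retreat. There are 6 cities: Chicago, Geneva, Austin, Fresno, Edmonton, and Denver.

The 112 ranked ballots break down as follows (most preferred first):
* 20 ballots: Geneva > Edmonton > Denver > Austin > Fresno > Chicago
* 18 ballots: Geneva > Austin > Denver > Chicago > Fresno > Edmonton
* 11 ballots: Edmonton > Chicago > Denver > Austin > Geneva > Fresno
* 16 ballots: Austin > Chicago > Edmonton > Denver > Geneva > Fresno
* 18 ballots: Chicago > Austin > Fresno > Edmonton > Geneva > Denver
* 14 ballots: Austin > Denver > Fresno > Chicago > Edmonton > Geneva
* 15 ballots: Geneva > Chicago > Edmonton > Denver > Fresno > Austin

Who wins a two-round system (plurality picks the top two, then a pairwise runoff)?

Austin

Round 1 first-place votes: Chicago 18, Geneva 53, Austin 30, Fresno 0, Edmonton 11, Denver 0. Geneva and Austin advance.
Runoff: Geneva is ranked above Austin on 53 ballots, Austin above Geneva on 59.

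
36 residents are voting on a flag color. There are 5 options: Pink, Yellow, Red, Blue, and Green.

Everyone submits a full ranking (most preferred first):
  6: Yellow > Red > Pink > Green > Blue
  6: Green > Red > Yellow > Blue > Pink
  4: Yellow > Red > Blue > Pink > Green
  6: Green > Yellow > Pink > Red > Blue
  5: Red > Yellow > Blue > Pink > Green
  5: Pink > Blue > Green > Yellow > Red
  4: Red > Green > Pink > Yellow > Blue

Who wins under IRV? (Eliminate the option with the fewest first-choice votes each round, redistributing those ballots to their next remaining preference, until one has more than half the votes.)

Round 1: Pink 5, Yellow 10, Red 9, Blue 0, Green 12. Blue eliminated.
Round 2: Pink 5, Yellow 10, Red 9, Green 12. Pink eliminated.
Round 3: Yellow 10, Red 9, Green 17. Red eliminated.
Round 4: Yellow 15, Green 21. Green has a majority (≥19).

Green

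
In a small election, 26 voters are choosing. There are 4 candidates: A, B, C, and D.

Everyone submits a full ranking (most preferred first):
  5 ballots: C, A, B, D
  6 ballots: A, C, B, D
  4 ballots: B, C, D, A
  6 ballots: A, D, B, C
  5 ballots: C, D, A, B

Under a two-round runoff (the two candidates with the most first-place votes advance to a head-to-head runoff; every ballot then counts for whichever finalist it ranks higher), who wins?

Round 1 first-place votes: A 12, B 4, C 10, D 0. A and C advance.
Runoff: A is ranked above C on 12 ballots, C above A on 14.

C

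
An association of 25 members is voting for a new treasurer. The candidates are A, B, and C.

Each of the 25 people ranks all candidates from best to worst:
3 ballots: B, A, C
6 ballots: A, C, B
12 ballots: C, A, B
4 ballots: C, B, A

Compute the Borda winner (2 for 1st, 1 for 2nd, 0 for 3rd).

C

A: 3×1 + 6×2 + 12×1 + 4×0 = 27
B: 3×2 + 6×0 + 12×0 + 4×1 = 10
C: 3×0 + 6×1 + 12×2 + 4×2 = 38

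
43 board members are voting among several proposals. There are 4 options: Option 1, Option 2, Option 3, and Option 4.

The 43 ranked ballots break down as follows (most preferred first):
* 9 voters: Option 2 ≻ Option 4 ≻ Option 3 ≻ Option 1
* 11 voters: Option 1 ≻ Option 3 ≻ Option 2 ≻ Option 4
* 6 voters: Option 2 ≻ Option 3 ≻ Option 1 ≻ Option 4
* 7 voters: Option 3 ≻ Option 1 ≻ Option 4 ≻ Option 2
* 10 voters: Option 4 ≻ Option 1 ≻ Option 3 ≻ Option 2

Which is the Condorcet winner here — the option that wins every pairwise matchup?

Option 3

Option 3 vs Option 1: 22–21
Option 3 vs Option 2: 28–15
Option 3 vs Option 4: 24–19
Option 3 beats every other option.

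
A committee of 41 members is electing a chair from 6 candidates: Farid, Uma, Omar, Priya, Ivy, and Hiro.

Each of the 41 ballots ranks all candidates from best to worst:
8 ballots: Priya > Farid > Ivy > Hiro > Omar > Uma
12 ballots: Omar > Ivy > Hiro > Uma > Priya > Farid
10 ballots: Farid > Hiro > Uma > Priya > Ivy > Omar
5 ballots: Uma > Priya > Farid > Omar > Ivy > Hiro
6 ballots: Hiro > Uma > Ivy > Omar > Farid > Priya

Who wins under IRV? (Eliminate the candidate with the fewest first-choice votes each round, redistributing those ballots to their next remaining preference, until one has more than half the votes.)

Priya

Round 1: Farid 10, Uma 5, Omar 12, Priya 8, Ivy 0, Hiro 6. Ivy eliminated.
Round 2: Farid 10, Uma 5, Omar 12, Priya 8, Hiro 6. Uma eliminated.
Round 3: Farid 10, Omar 12, Priya 13, Hiro 6. Hiro eliminated.
Round 4: Farid 10, Omar 18, Priya 13. Farid eliminated.
Round 5: Omar 18, Priya 23. Priya has a majority (≥21).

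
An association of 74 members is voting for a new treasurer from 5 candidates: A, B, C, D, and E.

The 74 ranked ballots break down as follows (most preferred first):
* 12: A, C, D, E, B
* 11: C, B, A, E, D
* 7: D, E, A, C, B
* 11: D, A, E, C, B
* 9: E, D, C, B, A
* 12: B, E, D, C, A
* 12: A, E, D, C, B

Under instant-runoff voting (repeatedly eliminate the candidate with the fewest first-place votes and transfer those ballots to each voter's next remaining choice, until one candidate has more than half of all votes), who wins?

D

Round 1: A 24, B 12, C 11, D 18, E 9. E eliminated.
Round 2: A 24, B 12, C 11, D 27. C eliminated.
Round 3: A 24, B 23, D 27. B eliminated.
Round 4: A 35, D 39. D has a majority (≥38).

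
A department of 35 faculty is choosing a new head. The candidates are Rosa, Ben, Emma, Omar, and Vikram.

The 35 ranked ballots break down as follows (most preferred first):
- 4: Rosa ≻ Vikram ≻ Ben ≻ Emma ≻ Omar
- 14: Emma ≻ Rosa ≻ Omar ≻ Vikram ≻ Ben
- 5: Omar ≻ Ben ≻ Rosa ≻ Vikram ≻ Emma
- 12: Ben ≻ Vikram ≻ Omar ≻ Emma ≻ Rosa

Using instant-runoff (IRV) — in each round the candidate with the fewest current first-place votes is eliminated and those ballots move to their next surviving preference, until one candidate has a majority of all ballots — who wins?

Ben

Round 1: Rosa 4, Ben 12, Emma 14, Omar 5, Vikram 0. Vikram eliminated.
Round 2: Rosa 4, Ben 12, Emma 14, Omar 5. Rosa eliminated.
Round 3: Ben 16, Emma 14, Omar 5. Omar eliminated.
Round 4: Ben 21, Emma 14. Ben has a majority (≥18).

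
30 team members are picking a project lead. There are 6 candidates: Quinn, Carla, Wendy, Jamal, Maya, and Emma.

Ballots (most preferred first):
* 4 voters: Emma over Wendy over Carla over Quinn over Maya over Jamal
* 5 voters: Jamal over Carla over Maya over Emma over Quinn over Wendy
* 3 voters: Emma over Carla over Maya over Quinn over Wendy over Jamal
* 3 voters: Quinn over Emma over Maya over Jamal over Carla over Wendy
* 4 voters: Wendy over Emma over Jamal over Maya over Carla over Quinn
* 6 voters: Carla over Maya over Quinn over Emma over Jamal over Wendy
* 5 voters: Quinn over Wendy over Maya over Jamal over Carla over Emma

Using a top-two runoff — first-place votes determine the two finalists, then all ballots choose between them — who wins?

Emma

Round 1 first-place votes: Quinn 8, Carla 6, Wendy 4, Jamal 5, Maya 0, Emma 7. Quinn and Emma advance.
Runoff: Quinn is ranked above Emma on 14 ballots, Emma above Quinn on 16.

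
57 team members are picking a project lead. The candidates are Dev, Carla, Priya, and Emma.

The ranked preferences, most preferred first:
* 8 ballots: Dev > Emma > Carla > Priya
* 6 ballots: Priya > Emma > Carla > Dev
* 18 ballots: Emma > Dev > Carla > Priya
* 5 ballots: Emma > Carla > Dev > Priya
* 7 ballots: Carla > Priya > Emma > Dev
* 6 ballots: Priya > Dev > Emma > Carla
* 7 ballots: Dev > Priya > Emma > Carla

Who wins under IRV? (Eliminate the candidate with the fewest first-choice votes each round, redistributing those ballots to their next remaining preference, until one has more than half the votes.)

Emma

Round 1: Dev 15, Carla 7, Priya 12, Emma 23. Carla eliminated.
Round 2: Dev 15, Priya 19, Emma 23. Dev eliminated.
Round 3: Priya 26, Emma 31. Emma has a majority (≥29).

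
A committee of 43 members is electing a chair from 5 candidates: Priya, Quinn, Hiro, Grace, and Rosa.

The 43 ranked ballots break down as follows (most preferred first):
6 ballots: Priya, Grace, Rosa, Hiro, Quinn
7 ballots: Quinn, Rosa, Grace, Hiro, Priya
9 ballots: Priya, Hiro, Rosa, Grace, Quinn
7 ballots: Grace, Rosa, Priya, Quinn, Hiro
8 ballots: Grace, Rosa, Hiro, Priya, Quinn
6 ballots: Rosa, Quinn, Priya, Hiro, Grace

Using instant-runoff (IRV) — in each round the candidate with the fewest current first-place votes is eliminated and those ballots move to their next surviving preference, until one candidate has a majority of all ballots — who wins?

Round 1: Priya 15, Quinn 7, Hiro 0, Grace 15, Rosa 6. Hiro eliminated.
Round 2: Priya 15, Quinn 7, Grace 15, Rosa 6. Rosa eliminated.
Round 3: Priya 15, Quinn 13, Grace 15. Quinn eliminated.
Round 4: Priya 21, Grace 22. Grace has a majority (≥22).

Grace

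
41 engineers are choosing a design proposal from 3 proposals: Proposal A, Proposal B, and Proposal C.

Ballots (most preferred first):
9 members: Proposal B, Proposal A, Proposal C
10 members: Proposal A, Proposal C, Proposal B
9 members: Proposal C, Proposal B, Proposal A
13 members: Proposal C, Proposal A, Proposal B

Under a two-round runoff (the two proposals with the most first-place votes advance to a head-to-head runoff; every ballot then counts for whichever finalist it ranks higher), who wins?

Proposal C

Round 1 first-place votes: Proposal A 10, Proposal B 9, Proposal C 22. Proposal C and Proposal A advance.
Runoff: Proposal C is ranked above Proposal A on 22 ballots, Proposal A above Proposal C on 19.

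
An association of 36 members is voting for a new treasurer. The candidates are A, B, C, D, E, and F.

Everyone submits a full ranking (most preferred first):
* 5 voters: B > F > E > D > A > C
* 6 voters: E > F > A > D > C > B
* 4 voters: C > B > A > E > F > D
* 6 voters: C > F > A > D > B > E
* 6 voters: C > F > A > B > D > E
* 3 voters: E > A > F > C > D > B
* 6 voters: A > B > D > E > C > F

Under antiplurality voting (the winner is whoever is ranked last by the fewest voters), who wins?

Last-place votes: A 0, B 9, C 5, D 4, E 12, F 6.

A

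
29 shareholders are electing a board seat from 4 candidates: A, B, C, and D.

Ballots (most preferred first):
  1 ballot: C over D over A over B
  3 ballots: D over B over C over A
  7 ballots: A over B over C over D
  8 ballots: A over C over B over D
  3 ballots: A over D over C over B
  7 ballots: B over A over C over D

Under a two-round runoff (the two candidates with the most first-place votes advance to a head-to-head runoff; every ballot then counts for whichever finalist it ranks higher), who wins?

Round 1 first-place votes: A 18, B 7, C 1, D 3. A and B advance.
Runoff: A is ranked above B on 19 ballots, B above A on 10.

A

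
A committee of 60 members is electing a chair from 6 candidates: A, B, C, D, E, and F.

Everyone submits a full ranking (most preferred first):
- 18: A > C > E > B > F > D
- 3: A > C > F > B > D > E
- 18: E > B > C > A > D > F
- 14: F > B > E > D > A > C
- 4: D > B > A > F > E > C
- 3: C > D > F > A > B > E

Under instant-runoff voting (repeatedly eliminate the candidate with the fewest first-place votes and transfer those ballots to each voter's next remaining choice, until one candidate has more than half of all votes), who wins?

E

Round 1: A 21, B 0, C 3, D 4, E 18, F 14. B eliminated.
Round 2: A 21, C 3, D 4, E 18, F 14. C eliminated.
Round 3: A 21, D 7, E 18, F 14. D eliminated.
Round 4: A 25, E 18, F 17. F eliminated.
Round 5: A 28, E 32. E has a majority (≥31).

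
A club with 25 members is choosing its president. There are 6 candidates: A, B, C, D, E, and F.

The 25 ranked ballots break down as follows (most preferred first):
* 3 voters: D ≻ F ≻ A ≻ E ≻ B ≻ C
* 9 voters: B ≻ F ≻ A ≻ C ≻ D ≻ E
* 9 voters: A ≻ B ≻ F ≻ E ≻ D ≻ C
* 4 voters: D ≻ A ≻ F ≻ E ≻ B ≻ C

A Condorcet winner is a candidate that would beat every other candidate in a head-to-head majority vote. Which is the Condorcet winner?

A

A vs B: 16–9
A vs C: 25–0
A vs D: 18–7
A vs E: 25–0
A vs F: 13–12
A beats every other candidate.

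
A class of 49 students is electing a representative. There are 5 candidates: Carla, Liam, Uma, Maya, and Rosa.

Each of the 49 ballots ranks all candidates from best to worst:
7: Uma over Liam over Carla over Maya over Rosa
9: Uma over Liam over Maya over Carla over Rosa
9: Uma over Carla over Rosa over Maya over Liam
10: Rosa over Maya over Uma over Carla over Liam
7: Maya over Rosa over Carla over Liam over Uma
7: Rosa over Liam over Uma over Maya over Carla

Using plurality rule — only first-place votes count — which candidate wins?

First-place votes: Carla 0, Liam 0, Uma 25, Maya 7, Rosa 17.

Uma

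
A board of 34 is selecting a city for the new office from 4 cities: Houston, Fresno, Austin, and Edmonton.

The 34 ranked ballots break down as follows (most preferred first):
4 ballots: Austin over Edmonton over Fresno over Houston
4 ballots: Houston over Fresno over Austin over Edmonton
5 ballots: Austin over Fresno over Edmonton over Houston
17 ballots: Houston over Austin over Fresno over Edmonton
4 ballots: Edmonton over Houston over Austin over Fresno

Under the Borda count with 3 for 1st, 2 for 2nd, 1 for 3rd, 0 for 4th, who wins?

Houston

Houston: 4×0 + 4×3 + 5×0 + 17×3 + 4×2 = 71
Fresno: 4×1 + 4×2 + 5×2 + 17×1 + 4×0 = 39
Austin: 4×3 + 4×1 + 5×3 + 17×2 + 4×1 = 69
Edmonton: 4×2 + 4×0 + 5×1 + 17×0 + 4×3 = 25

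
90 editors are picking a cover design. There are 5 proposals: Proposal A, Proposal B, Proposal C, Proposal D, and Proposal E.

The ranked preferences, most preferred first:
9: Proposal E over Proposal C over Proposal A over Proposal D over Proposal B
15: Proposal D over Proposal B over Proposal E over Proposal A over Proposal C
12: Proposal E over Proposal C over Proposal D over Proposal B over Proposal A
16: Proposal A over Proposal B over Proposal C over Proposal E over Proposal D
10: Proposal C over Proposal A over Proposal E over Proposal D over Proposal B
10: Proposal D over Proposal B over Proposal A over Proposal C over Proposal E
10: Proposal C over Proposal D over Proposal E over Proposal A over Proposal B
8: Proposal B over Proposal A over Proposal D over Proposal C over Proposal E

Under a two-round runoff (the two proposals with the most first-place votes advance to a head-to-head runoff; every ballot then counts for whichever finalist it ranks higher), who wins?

Round 1 first-place votes: Proposal A 16, Proposal B 8, Proposal C 20, Proposal D 25, Proposal E 21. Proposal D and Proposal E advance.
Runoff: Proposal D is ranked above Proposal E on 43 ballots, Proposal E above Proposal D on 47.

Proposal E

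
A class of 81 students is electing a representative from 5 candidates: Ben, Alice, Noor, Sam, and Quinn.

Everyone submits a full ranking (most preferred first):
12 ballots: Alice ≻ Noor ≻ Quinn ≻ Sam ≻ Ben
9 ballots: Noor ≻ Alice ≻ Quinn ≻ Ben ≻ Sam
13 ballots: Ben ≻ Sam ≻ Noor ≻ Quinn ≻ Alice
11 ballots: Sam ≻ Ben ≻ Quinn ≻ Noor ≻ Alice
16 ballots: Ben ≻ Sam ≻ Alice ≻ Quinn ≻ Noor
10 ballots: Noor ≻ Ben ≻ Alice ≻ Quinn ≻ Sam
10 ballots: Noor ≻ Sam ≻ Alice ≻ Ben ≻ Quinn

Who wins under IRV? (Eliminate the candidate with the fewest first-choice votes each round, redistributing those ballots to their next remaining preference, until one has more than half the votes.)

Noor

Round 1: Ben 29, Alice 12, Noor 29, Sam 11, Quinn 0. Quinn eliminated.
Round 2: Ben 29, Alice 12, Noor 29, Sam 11. Sam eliminated.
Round 3: Ben 40, Alice 12, Noor 29. Alice eliminated.
Round 4: Ben 40, Noor 41. Noor has a majority (≥41).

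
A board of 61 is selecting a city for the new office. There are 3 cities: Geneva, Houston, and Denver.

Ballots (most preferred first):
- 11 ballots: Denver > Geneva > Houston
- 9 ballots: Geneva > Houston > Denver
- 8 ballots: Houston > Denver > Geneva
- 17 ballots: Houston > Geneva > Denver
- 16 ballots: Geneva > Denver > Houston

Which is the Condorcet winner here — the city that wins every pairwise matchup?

Geneva vs Houston: 36–25
Geneva vs Denver: 42–19
Geneva beats every other city.

Geneva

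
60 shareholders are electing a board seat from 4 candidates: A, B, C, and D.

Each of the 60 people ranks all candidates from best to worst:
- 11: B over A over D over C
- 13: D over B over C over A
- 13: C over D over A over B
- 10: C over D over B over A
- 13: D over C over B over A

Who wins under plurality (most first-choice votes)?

First-place votes: A 0, B 11, C 23, D 26.

D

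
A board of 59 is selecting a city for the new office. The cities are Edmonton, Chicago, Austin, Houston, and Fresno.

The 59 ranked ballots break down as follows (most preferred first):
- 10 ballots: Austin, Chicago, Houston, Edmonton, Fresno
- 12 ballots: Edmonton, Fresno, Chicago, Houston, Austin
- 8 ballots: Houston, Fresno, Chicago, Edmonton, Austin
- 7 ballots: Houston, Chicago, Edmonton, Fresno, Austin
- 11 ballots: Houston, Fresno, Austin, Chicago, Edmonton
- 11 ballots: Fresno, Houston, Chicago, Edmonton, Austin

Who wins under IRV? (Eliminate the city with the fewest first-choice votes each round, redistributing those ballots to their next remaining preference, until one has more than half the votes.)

Houston

Round 1: Edmonton 12, Chicago 0, Austin 10, Houston 26, Fresno 11. Chicago eliminated.
Round 2: Edmonton 12, Austin 10, Houston 26, Fresno 11. Austin eliminated.
Round 3: Edmonton 12, Houston 36, Fresno 11. Houston has a majority (≥30).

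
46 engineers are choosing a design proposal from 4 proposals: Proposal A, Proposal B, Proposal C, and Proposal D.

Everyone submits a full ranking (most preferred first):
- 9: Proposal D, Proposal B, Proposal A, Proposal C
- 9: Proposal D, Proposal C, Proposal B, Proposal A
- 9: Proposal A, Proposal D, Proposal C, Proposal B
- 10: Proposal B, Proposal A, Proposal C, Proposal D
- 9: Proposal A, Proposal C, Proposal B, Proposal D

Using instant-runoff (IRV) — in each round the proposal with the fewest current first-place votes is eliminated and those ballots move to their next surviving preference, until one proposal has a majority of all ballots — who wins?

Proposal A

Round 1: Proposal A 18, Proposal B 10, Proposal C 0, Proposal D 18. Proposal C eliminated.
Round 2: Proposal A 18, Proposal B 10, Proposal D 18. Proposal B eliminated.
Round 3: Proposal A 28, Proposal D 18. Proposal A has a majority (≥24).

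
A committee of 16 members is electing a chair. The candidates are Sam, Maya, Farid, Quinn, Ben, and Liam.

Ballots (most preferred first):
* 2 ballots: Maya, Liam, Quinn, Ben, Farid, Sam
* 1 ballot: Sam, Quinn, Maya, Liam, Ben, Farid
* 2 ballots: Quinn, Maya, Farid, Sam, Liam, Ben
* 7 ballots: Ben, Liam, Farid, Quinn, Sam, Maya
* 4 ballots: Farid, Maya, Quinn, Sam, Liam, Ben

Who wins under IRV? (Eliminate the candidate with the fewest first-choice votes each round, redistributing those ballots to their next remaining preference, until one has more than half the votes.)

Quinn

Round 1: Sam 1, Maya 2, Farid 4, Quinn 2, Ben 7, Liam 0. Liam eliminated.
Round 2: Sam 1, Maya 2, Farid 4, Quinn 2, Ben 7. Sam eliminated.
Round 3: Maya 2, Farid 4, Quinn 3, Ben 7. Maya eliminated.
Round 4: Farid 4, Quinn 5, Ben 7. Farid eliminated.
Round 5: Quinn 9, Ben 7. Quinn has a majority (≥9).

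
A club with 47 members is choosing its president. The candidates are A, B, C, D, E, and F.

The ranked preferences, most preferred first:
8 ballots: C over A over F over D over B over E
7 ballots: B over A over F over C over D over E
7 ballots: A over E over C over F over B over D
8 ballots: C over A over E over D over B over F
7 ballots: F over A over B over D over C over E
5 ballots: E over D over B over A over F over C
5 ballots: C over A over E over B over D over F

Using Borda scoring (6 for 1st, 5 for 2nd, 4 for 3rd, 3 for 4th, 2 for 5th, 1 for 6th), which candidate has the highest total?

A: 8×5 + 7×5 + 7×6 + 8×5 + 7×5 + 5×3 + 5×5 = 232
B: 8×2 + 7×6 + 7×2 + 8×2 + 7×4 + 5×4 + 5×3 = 151
C: 8×6 + 7×3 + 7×4 + 8×6 + 7×2 + 5×1 + 5×6 = 194
D: 8×3 + 7×2 + 7×1 + 8×3 + 7×3 + 5×5 + 5×2 = 125
E: 8×1 + 7×1 + 7×5 + 8×4 + 7×1 + 5×6 + 5×4 = 139
F: 8×4 + 7×4 + 7×3 + 8×1 + 7×6 + 5×2 + 5×1 = 146

A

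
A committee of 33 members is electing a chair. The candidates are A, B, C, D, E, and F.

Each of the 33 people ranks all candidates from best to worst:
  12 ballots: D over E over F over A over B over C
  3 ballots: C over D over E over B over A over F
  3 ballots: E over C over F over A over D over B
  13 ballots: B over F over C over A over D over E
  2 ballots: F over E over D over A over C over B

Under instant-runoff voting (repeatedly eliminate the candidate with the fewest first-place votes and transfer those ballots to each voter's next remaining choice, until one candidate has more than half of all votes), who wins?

D

Round 1: A 0, B 13, C 3, D 12, E 3, F 2. A eliminated.
Round 2: B 13, C 3, D 12, E 3, F 2. F eliminated.
Round 3: B 13, C 3, D 12, E 5. C eliminated.
Round 4: B 13, D 15, E 5. E eliminated.
Round 5: B 13, D 20. D has a majority (≥17).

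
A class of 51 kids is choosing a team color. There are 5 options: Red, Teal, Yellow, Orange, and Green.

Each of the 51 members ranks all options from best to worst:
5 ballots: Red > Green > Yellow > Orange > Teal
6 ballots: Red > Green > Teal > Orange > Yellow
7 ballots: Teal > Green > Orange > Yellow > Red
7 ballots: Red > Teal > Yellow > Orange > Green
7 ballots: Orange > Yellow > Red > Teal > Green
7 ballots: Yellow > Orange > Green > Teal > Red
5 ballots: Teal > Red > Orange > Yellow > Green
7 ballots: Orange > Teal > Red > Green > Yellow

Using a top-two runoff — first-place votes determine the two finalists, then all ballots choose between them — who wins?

Round 1 first-place votes: Red 18, Teal 12, Yellow 7, Orange 14, Green 0. Red and Orange advance.
Runoff: Red is ranked above Orange on 23 ballots, Orange above Red on 28.

Orange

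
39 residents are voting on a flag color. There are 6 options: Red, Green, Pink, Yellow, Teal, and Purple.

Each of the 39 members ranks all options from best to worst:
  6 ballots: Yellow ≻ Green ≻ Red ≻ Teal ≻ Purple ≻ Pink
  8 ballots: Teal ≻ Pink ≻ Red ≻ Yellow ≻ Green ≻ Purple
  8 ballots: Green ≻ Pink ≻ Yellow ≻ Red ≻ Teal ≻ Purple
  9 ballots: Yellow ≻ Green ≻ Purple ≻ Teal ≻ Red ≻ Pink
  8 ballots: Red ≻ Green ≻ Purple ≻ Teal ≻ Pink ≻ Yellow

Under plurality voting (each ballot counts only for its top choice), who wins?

Yellow

First-place votes: Red 8, Green 8, Pink 0, Yellow 15, Teal 8, Purple 0.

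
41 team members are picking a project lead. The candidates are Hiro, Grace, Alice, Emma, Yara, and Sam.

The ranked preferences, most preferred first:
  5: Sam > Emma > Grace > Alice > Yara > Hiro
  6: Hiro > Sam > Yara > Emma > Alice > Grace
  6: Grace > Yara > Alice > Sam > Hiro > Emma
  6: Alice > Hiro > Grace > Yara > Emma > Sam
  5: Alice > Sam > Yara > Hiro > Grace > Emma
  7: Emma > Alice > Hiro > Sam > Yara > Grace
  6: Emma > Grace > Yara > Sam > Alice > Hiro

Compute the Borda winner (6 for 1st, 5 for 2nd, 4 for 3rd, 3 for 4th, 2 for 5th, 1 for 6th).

Alice

Hiro: 5×1 + 6×6 + 6×2 + 6×5 + 5×3 + 7×4 + 6×1 = 132
Grace: 5×4 + 6×1 + 6×6 + 6×4 + 5×2 + 7×1 + 6×5 = 133
Alice: 5×3 + 6×2 + 6×4 + 6×6 + 5×6 + 7×5 + 6×2 = 164
Emma: 5×5 + 6×3 + 6×1 + 6×2 + 5×1 + 7×6 + 6×6 = 144
Yara: 5×2 + 6×4 + 6×5 + 6×3 + 5×4 + 7×2 + 6×4 = 140
Sam: 5×6 + 6×5 + 6×3 + 6×1 + 5×5 + 7×3 + 6×3 = 148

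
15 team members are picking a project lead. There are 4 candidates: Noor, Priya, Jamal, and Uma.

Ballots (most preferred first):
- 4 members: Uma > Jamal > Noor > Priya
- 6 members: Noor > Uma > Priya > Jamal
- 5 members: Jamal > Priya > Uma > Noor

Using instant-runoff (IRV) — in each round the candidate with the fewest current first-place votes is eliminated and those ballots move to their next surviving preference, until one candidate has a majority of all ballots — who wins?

Jamal

Round 1: Noor 6, Priya 0, Jamal 5, Uma 4. Priya eliminated.
Round 2: Noor 6, Jamal 5, Uma 4. Uma eliminated.
Round 3: Noor 6, Jamal 9. Jamal has a majority (≥8).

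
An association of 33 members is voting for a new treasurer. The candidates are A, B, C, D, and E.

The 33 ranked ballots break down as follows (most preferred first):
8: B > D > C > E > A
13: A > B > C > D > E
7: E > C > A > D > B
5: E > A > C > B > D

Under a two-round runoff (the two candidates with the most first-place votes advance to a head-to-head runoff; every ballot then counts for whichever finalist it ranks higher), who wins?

E

Round 1 first-place votes: A 13, B 8, C 0, D 0, E 12. A and E advance.
Runoff: A is ranked above E on 13 ballots, E above A on 20.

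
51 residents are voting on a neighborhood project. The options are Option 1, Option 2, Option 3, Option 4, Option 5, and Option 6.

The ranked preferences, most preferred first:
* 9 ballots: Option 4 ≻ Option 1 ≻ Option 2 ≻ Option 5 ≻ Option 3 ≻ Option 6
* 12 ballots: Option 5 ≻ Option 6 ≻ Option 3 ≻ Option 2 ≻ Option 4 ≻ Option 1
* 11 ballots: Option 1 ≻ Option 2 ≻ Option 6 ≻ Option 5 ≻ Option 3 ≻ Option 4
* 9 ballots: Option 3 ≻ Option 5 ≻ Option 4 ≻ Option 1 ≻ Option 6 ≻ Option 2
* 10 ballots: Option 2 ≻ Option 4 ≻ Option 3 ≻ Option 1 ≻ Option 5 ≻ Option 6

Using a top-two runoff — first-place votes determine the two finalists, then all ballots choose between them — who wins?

Option 1

Round 1 first-place votes: Option 1 11, Option 2 10, Option 3 9, Option 4 9, Option 5 12, Option 6 0. Option 5 and Option 1 advance.
Runoff: Option 5 is ranked above Option 1 on 21 ballots, Option 1 above Option 5 on 30.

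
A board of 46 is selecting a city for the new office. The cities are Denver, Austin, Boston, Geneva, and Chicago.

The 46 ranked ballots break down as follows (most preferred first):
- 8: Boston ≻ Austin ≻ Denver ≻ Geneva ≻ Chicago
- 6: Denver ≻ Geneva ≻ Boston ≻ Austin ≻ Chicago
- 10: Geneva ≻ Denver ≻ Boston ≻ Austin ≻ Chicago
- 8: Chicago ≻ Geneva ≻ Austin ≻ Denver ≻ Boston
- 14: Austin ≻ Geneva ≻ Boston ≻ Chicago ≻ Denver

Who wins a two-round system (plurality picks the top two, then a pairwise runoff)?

Round 1 first-place votes: Denver 6, Austin 14, Boston 8, Geneva 10, Chicago 8. Austin and Geneva advance.
Runoff: Austin is ranked above Geneva on 22 ballots, Geneva above Austin on 24.

Geneva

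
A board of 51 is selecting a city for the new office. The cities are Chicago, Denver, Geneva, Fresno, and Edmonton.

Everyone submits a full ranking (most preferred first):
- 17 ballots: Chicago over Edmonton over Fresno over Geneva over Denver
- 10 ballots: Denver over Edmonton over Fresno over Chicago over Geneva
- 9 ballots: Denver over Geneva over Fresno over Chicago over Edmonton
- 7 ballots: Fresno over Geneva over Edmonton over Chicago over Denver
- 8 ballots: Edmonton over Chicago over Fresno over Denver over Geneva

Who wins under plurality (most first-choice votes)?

First-place votes: Chicago 17, Denver 19, Geneva 0, Fresno 7, Edmonton 8.

Denver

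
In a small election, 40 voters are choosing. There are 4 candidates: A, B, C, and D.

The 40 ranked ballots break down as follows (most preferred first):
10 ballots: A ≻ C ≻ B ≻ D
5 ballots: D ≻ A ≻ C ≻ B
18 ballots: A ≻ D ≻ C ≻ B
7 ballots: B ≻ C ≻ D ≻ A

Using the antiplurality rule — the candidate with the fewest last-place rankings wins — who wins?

Last-place votes: A 7, B 23, C 0, D 10.

C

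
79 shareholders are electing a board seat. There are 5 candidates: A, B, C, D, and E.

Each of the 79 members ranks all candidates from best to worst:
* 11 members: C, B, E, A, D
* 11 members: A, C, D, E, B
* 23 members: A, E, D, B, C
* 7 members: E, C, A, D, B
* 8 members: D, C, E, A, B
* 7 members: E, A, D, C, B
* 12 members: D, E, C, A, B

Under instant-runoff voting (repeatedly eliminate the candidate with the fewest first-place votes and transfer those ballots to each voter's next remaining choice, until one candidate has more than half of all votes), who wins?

E

Round 1: A 34, B 0, C 11, D 20, E 14. B eliminated.
Round 2: A 34, C 11, D 20, E 14. C eliminated.
Round 3: A 34, D 20, E 25. D eliminated.
Round 4: A 34, E 45. E has a majority (≥40).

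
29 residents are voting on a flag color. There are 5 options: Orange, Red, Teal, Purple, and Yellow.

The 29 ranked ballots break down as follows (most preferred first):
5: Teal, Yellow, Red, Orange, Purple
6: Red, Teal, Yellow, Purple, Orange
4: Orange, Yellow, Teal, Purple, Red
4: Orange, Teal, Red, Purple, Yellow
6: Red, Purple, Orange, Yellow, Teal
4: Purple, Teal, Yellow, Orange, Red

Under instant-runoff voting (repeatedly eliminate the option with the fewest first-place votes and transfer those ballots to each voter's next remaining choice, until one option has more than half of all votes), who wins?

Round 1: Orange 8, Red 12, Teal 5, Purple 4, Yellow 0. Yellow eliminated.
Round 2: Orange 8, Red 12, Teal 5, Purple 4. Purple eliminated.
Round 3: Orange 8, Red 12, Teal 9. Orange eliminated.
Round 4: Red 12, Teal 17. Teal has a majority (≥15).

Teal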